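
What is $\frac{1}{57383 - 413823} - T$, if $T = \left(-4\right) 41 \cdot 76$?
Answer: $\frac{4442668159}{356440} \approx 12464.0$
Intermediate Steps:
$T = -12464$ ($T = \left(-164\right) 76 = -12464$)
$\frac{1}{57383 - 413823} - T = \frac{1}{57383 - 413823} - -12464 = \frac{1}{-356440} + 12464 = - \frac{1}{356440} + 12464 = \frac{4442668159}{356440}$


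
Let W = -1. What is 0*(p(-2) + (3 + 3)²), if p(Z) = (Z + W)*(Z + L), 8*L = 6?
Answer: 0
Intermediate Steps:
L = ¾ (L = (⅛)*6 = ¾ ≈ 0.75000)
p(Z) = (-1 + Z)*(¾ + Z) (p(Z) = (Z - 1)*(Z + ¾) = (-1 + Z)*(¾ + Z))
0*(p(-2) + (3 + 3)²) = 0*((-¾ + (-2)² - ¼*(-2)) + (3 + 3)²) = 0*((-¾ + 4 + ½) + 6²) = 0*(15/4 + 36) = 0*(159/4) = 0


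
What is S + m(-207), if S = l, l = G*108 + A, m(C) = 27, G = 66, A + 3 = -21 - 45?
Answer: 7086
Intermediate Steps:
A = -69 (A = -3 + (-21 - 45) = -3 - 66 = -69)
l = 7059 (l = 66*108 - 69 = 7128 - 69 = 7059)
S = 7059
S + m(-207) = 7059 + 27 = 7086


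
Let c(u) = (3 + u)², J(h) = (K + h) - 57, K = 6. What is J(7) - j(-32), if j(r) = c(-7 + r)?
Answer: -1340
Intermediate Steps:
J(h) = -51 + h (J(h) = (6 + h) - 57 = -51 + h)
j(r) = (-4 + r)² (j(r) = (3 + (-7 + r))² = (-4 + r)²)
J(7) - j(-32) = (-51 + 7) - (-4 - 32)² = -44 - 1*(-36)² = -44 - 1*1296 = -44 - 1296 = -1340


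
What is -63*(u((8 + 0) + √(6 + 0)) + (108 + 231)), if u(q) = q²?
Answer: -25767 - 1008*√6 ≈ -28236.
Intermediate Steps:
-63*(u((8 + 0) + √(6 + 0)) + (108 + 231)) = -63*(((8 + 0) + √(6 + 0))² + (108 + 231)) = -63*((8 + √6)² + 339) = -63*(339 + (8 + √6)²) = -21357 - 63*(8 + √6)²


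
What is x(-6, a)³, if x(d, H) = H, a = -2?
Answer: -8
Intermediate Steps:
x(-6, a)³ = (-2)³ = -8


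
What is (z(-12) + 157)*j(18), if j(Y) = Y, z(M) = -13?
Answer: 2592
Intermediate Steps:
(z(-12) + 157)*j(18) = (-13 + 157)*18 = 144*18 = 2592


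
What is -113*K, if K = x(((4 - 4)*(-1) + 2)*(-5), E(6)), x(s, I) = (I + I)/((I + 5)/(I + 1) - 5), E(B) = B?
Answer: 791/2 ≈ 395.50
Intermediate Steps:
x(s, I) = 2*I/(-5 + (5 + I)/(1 + I)) (x(s, I) = (2*I)/((5 + I)/(1 + I) - 5) = (2*I)/(-5 + (5 + I)/(1 + I)) = 2*I/(-5 + (5 + I)/(1 + I)))
K = -7/2 (K = -1/2 - 1/2*6 = -1/2 - 3 = -7/2 ≈ -3.5000)
-113*K = -113*(-7/2) = 791/2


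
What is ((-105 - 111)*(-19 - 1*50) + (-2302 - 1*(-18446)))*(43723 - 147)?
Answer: 1352947648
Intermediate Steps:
((-105 - 111)*(-19 - 1*50) + (-2302 - 1*(-18446)))*(43723 - 147) = (-216*(-19 - 50) + (-2302 + 18446))*43576 = (-216*(-69) + 16144)*43576 = (14904 + 16144)*43576 = 31048*43576 = 1352947648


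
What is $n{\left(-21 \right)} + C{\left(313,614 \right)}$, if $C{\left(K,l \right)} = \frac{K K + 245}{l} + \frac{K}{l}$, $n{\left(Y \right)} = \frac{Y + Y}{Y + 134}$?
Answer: $\frac{11107763}{69382} \approx 160.1$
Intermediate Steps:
$n{\left(Y \right)} = \frac{2 Y}{134 + Y}$
$C{\left(K,l \right)} = \frac{K}{l} + \frac{245 + K^{2}}{l}$ ($C{\left(K,l \right)} = \frac{K^{2} + 245}{l} + \frac{K}{l} = \frac{245 + K^{2}}{l} + \frac{K}{l} = \frac{K}{l} + \frac{245 + K^{2}}{l}$)
$n{\left(-21 \right)} + C{\left(313,614 \right)} = 2 \left(-21\right) \frac{1}{134 - 21} + \frac{245 + 313 + 313^{2}}{614} = 2 \left(-21\right) \frac{1}{113} + \frac{245 + 313 + 97969}{614} = 2 \left(-21\right) \frac{1}{113} + \frac{1}{614} \cdot 98527 = - \frac{42}{113} + \frac{98527}{614} = \frac{11107763}{69382}$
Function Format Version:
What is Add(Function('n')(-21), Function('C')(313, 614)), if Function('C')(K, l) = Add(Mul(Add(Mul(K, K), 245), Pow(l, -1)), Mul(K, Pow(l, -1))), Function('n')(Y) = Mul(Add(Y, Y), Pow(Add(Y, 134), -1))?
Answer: Rational(11107763, 69382) ≈ 160.10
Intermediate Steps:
Function('n')(Y) = Mul(2, Y, Pow(Add(134, Y), -1)) (Function('n')(Y) = Mul(Mul(2, Y), Pow(Add(134, Y), -1)) = Mul(2, Y, Pow(Add(134, Y), -1)))
Function('C')(K, l) = Add(Mul(K, Pow(l, -1)), Mul(Pow(l, -1), Add(245, Pow(K, 2)))) (Function('C')(K, l) = Add(Mul(Add(Pow(K, 2), 245), Pow(l, -1)), Mul(K, Pow(l, -1))) = Add(Mul(Add(245, Pow(K, 2)), Pow(l, -1)), Mul(K, Pow(l, -1))) = Add(Mul(Pow(l, -1), Add(245, Pow(K, 2))), Mul(K, Pow(l, -1))) = Add(Mul(K, Pow(l, -1)), Mul(Pow(l, -1), Add(245, Pow(K, 2)))))
Add(Function('n')(-21), Function('C')(313, 614)) = Add(Mul(2, -21, Pow(Add(134, -21), -1)), Mul(Pow(614, -1), Add(245, 313, Pow(313, 2)))) = Add(Mul(2, -21, Pow(113, -1)), Mul(Rational(1, 614), Add(245, 313, 97969))) = Add(Mul(2, -21, Rational(1, 113)), Mul(Rational(1, 614), 98527)) = Add(Rational(-42, 113), Rational(98527, 614)) = Rational(11107763, 69382)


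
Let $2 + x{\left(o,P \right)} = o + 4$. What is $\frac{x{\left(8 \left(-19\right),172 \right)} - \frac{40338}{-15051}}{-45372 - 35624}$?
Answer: $\frac{184776}{101589233} \approx 0.0018189$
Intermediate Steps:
$x{\left(o,P \right)} = 2 + o$ ($x{\left(o,P \right)} = -2 + \left(o + 4\right) = -2 + \left(4 + o\right) = 2 + o$)
$\frac{x{\left(8 \left(-19\right),172 \right)} - \frac{40338}{-15051}}{-45372 - 35624} = \frac{\left(2 + 8 \left(-19\right)\right) - \frac{40338}{-15051}}{-45372 - 35624} = \frac{\left(2 - 152\right) - - \frac{13446}{5017}}{-80996} = \left(-150 + \frac{13446}{5017}\right) \left(- \frac{1}{80996}\right) = \left(- \frac{739104}{5017}\right) \left(- \frac{1}{80996}\right) = \frac{184776}{101589233}$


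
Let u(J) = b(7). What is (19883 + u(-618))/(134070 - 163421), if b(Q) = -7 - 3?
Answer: -2839/4193 ≈ -0.67708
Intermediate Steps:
b(Q) = -10
u(J) = -10
(19883 + u(-618))/(134070 - 163421) = (19883 - 10)/(134070 - 163421) = 19873/(-29351) = 19873*(-1/29351) = -2839/4193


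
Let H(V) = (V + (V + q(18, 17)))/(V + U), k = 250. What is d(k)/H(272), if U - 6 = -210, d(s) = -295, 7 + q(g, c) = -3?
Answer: -10030/267 ≈ -37.566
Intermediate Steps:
q(g, c) = -10 (q(g, c) = -7 - 3 = -10)
U = -204 (U = 6 - 210 = -204)
H(V) = (-10 + 2*V)/(-204 + V) (H(V) = (V + (V - 10))/(V - 204) = (V + (-10 + V))/(-204 + V) = (-10 + 2*V)/(-204 + V))
d(k)/H(272) = -295*(-204 + 272)/(2*(-5 + 272)) = -295/(2*267/68) = -295/(2*(1/68)*267) = -295/267/34 = -295*34/267 = -10030/267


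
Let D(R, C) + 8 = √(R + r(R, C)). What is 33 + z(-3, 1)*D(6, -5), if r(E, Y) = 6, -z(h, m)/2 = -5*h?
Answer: 273 - 60*√3 ≈ 169.08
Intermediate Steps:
z(h, m) = 10*h (z(h, m) = -(-10)*h = 10*h)
D(R, C) = -8 + √(6 + R) (D(R, C) = -8 + √(R + 6) = -8 + √(6 + R))
33 + z(-3, 1)*D(6, -5) = 33 + (10*(-3))*(-8 + √(6 + 6)) = 33 - 30*(-8 + √12) = 33 - 30*(-8 + 2*√3) = 33 + (240 - 60*√3) = 273 - 60*√3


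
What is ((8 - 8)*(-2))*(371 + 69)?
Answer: 0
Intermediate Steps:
((8 - 8)*(-2))*(371 + 69) = (0*(-2))*440 = 0*440 = 0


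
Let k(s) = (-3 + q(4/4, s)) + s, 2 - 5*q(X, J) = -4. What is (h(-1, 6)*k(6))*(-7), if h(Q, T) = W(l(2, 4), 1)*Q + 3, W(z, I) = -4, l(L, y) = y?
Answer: -1029/5 ≈ -205.80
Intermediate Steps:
q(X, J) = 6/5 (q(X, J) = ⅖ - ⅕*(-4) = ⅖ + ⅘ = 6/5)
h(Q, T) = 3 - 4*Q (h(Q, T) = -4*Q + 3 = 3 - 4*Q)
k(s) = -9/5 + s (k(s) = (-3 + 6/5) + s = -9/5 + s)
(h(-1, 6)*k(6))*(-7) = ((3 - 4*(-1))*(-9/5 + 6))*(-7) = ((3 + 4)*(21/5))*(-7) = (7*(21/5))*(-7) = (147/5)*(-7) = -1029/5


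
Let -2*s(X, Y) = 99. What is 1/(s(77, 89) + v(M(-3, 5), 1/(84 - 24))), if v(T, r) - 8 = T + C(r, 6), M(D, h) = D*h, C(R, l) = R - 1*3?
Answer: -60/3569 ≈ -0.016811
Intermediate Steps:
C(R, l) = -3 + R (C(R, l) = R - 3 = -3 + R)
s(X, Y) = -99/2 (s(X, Y) = -½*99 = -99/2)
v(T, r) = 5 + T + r (v(T, r) = 8 + (T + (-3 + r)) = 8 + (-3 + T + r) = 5 + T + r)
1/(s(77, 89) + v(M(-3, 5), 1/(84 - 24))) = 1/(-99/2 + (5 - 3*5 + 1/(84 - 24))) = 1/(-99/2 + (5 - 15 + 1/60)) = 1/(-99/2 - 599/60) = 1/(-3569/60) = -60/3569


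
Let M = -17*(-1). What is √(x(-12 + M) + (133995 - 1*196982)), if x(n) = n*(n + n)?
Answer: 9*I*√777 ≈ 250.87*I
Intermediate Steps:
M = 17
x(n) = 2*n² (x(n) = n*(2*n) = 2*n²)
√(x(-12 + M) + (133995 - 1*196982)) = √(2*(-12 + 17)² + (133995 - 1*196982)) = √(2*5² + (133995 - 196982)) = √(2*25 - 62987) = √(50 - 62987) = √(-62937) = 9*I*√777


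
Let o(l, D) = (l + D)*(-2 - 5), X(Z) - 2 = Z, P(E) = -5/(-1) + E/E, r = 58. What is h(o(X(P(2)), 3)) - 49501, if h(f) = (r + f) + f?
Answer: -49597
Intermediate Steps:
P(E) = 6 (P(E) = -5*(-1) + 1 = 5 + 1 = 6)
X(Z) = 2 + Z
o(l, D) = -7*D - 7*l (o(l, D) = (D + l)*(-7) = -7*D - 7*l)
h(f) = 58 + 2*f (h(f) = (58 + f) + f = 58 + 2*f)
h(o(X(P(2)), 3)) - 49501 = (58 + 2*(-7*3 - 7*(2 + 6))) - 49501 = (58 + 2*(-21 - 7*8)) - 49501 = (58 + 2*(-21 - 56)) - 49501 = (58 + 2*(-77)) - 49501 = (58 - 154) - 49501 = -96 - 49501 = -49597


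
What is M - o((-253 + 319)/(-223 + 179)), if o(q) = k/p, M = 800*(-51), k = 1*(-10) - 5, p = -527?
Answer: -21501615/527 ≈ -40800.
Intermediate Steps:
k = -15 (k = -10 - 5 = -15)
M = -40800
o(q) = 15/527 (o(q) = -15/(-527) = -15*(-1/527) = 15/527)
M - o((-253 + 319)/(-223 + 179)) = -40800 - 1*15/527 = -40800 - 15/527 = -21501615/527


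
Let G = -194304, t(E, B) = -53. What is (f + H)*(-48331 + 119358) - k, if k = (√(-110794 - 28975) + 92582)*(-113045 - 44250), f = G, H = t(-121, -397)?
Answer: 758091051 + 157295*I*√139769 ≈ 7.5809e+8 + 5.8806e+7*I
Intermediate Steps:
H = -53
f = -194304
k = -14562685690 - 157295*I*√139769 (k = (√(-139769) + 92582)*(-157295) = (I*√139769 + 92582)*(-157295) = (92582 + I*√139769)*(-157295) = -14562685690 - 157295*I*√139769 ≈ -1.4563e+10 - 5.8806e+7*I)
(f + H)*(-48331 + 119358) - k = (-194304 - 53)*(-48331 + 119358) - (-14562685690 - 157295*I*√139769) = -194357*71027 + (14562685690 + 157295*I*√139769) = -13804594639 + (14562685690 + 157295*I*√139769) = 758091051 + 157295*I*√139769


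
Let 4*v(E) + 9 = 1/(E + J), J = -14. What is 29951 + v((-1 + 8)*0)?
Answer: 1677129/56 ≈ 29949.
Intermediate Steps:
v(E) = -9/4 + 1/(4*(-14 + E)) (v(E) = -9/4 + 1/(4*(E - 14)) = -9/4 + 1/(4*(-14 + E)))
29951 + v((-1 + 8)*0) = 29951 + (127 - 9*(-1 + 8)*0)/(4*(-14 + (-1 + 8)*0)) = 29951 + (127 - 63*0)/(4*(-14 + 7*0)) = 29951 + (127 - 9*0)/(4*(-14 + 0)) = 29951 + (¼)*(127 + 0)/(-14) = 29951 + (¼)*(-1/14)*127 = 29951 - 127/56 = 1677129/56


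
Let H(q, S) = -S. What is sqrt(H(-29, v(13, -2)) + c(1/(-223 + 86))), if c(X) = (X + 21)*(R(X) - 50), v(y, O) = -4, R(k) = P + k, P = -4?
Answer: 4*I*sqrt(1325278)/137 ≈ 33.612*I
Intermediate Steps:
R(k) = -4 + k
c(X) = (-54 + X)*(21 + X) (c(X) = (X + 21)*((-4 + X) - 50) = (21 + X)*(-54 + X) = (-54 + X)*(21 + X))
sqrt(H(-29, v(13, -2)) + c(1/(-223 + 86))) = sqrt(-1*(-4) + (-1134 + (1/(-223 + 86))**2 - 33/(-223 + 86))) = sqrt(4 + (-1134 + (1/(-137))**2 - 33/(-137))) = sqrt(4 + (-1134 + (-1/137)**2 - 33*(-1/137))) = sqrt(4 + (-1134 + 1/18769 + 33/137)) = sqrt(4 - 21279524/18769) = sqrt(-21204448/18769) = 4*I*sqrt(1325278)/137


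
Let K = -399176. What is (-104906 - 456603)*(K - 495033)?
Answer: 502106401381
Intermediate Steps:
(-104906 - 456603)*(K - 495033) = (-104906 - 456603)*(-399176 - 495033) = -561509*(-894209) = 502106401381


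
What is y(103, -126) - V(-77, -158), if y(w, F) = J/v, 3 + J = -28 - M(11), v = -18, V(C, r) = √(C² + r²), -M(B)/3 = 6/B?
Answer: 323/198 - √30893 ≈ -174.13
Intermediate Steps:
M(B) = -18/B
J = -323/11 (J = -3 + (-28 - (-18)/11) = -3 + (-28 - 1*(-18/11)) = -3 + (-28 + 18/11) = -3 - 290/11 = -323/11 ≈ -29.364)
y(w, F) = 323/198 (y(w, F) = -323/11/(-18) = -323/11*(-1/18) = 323/198)
y(103, -126) - V(-77, -158) = 323/198 - √((-77)² + (-158)²) = 323/198 - √(5929 + 24964) = 323/198 - √30893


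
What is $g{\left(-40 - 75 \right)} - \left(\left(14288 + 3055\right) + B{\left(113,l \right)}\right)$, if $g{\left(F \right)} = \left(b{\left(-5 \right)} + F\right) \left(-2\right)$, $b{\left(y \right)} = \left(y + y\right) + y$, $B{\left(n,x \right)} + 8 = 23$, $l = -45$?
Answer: $-17098$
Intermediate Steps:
$B{\left(n,x \right)} = 15$ ($B{\left(n,x \right)} = -8 + 23 = 15$)
$b{\left(y \right)} = 3 y$ ($b{\left(y \right)} = 2 y + y = 3 y$)
$g{\left(F \right)} = 30 - 2 F$ ($g{\left(F \right)} = \left(3 \left(-5\right) + F\right) \left(-2\right) = \left(-15 + F\right) \left(-2\right) = 30 - 2 F$)
$g{\left(-40 - 75 \right)} - \left(\left(14288 + 3055\right) + B{\left(113,l \right)}\right) = \left(30 - 2 \left(-40 - 75\right)\right) - \left(\left(14288 + 3055\right) + 15\right) = \left(30 - -230\right) - \left(17343 + 15\right) = \left(30 + 230\right) - 17358 = 260 - 17358 = -17098$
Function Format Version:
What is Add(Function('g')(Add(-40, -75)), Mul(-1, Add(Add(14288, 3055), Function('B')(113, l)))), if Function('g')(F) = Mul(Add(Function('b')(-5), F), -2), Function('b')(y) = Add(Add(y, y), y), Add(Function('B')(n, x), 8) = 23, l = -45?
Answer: -17098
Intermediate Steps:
Function('B')(n, x) = 15 (Function('B')(n, x) = Add(-8, 23) = 15)
Function('b')(y) = Mul(3, y) (Function('b')(y) = Add(Mul(2, y), y) = Mul(3, y))
Function('g')(F) = Add(30, Mul(-2, F)) (Function('g')(F) = Mul(Add(Mul(3, -5), F), -2) = Mul(Add(-15, F), -2) = Add(30, Mul(-2, F)))
Add(Function('g')(Add(-40, -75)), Mul(-1, Add(Add(14288, 3055), Function('B')(113, l)))) = Add(Add(30, Mul(-2, Add(-40, -75))), Mul(-1, Add(Add(14288, 3055), 15))) = Add(Add(30, Mul(-2, -115)), Mul(-1, Add(17343, 15))) = Add(Add(30, 230), Mul(-1, 17358)) = Add(260, -17358) = -17098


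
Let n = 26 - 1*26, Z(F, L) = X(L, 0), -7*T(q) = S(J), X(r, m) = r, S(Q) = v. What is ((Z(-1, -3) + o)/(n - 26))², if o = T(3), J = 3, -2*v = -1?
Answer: 1849/132496 ≈ 0.013955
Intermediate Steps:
v = ½ (v = -½*(-1) = ½ ≈ 0.50000)
S(Q) = ½
T(q) = -1/14 (T(q) = -⅐*½ = -1/14)
Z(F, L) = L
n = 0 (n = 26 - 26 = 0)
o = -1/14 ≈ -0.071429
((Z(-1, -3) + o)/(n - 26))² = ((-3 - 1/14)/(0 - 26))² = (-43/14/(-26))² = (-43/14*(-1/26))² = (43/364)² = 1849/132496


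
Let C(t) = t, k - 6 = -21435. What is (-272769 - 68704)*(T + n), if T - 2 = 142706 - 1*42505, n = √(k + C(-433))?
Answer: -34216619019 - 341473*I*√21862 ≈ -3.4217e+10 - 5.049e+7*I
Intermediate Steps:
k = -21429 (k = 6 - 21435 = -21429)
n = I*√21862 (n = √(-21429 - 433) = √(-21862) = I*√21862 ≈ 147.86*I)
T = 100203 (T = 2 + (142706 - 1*42505) = 2 + (142706 - 42505) = 2 + 100201 = 100203)
(-272769 - 68704)*(T + n) = (-272769 - 68704)*(100203 + I*√21862) = -341473*(100203 + I*√21862) = -34216619019 - 341473*I*√21862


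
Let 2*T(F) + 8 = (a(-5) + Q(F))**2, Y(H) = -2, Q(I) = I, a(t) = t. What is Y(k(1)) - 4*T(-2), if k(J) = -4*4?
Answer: -84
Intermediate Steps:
k(J) = -16
T(F) = -4 + (-5 + F)**2/2
Y(k(1)) - 4*T(-2) = -2 - 4*(-4 + (-5 - 2)**2/2) = -2 - 4*(-4 + (1/2)*(-7)**2) = -2 - 4*(-4 + (1/2)*49) = -2 - 4*(-4 + 49/2) = -2 - 4*41/2 = -2 - 82 = -84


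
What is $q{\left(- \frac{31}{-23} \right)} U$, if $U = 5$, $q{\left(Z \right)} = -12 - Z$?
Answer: $- \frac{1535}{23} \approx -66.739$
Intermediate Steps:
$q{\left(- \frac{31}{-23} \right)} U = \left(-12 - - \frac{31}{-23}\right) 5 = \left(-12 - \left(-31\right) \left(- \frac{1}{23}\right)\right) 5 = \left(-12 - \frac{31}{23}\right) 5 = \left(- \frac{307}{23}\right) 5 = - \frac{1535}{23}$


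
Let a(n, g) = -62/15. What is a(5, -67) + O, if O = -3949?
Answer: -59297/15 ≈ -3953.1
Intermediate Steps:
a(n, g) = -62/15 (a(n, g) = -62*1/15 = -62/15)
a(5, -67) + O = -62/15 - 3949 = -59297/15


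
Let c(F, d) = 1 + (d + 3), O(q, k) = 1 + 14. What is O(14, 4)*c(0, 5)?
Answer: 135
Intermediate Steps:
O(q, k) = 15
c(F, d) = 4 + d (c(F, d) = 1 + (3 + d) = 4 + d)
O(14, 4)*c(0, 5) = 15*(4 + 5) = 15*9 = 135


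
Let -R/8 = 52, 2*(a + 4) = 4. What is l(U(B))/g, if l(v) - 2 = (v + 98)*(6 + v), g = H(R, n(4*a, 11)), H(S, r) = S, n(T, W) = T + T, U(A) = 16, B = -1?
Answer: -1255/208 ≈ -6.0337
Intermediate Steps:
a = -2 (a = -4 + (½)*4 = -4 + 2 = -2)
R = -416 (R = -8*52 = -416)
n(T, W) = 2*T
g = -416
l(v) = 2 + (6 + v)*(98 + v) (l(v) = 2 + (v + 98)*(6 + v) = 2 + (98 + v)*(6 + v) = 2 + (6 + v)*(98 + v))
l(U(B))/g = (590 + 16² + 104*16)/(-416) = (590 + 256 + 1664)*(-1/416) = 2510*(-1/416) = -1255/208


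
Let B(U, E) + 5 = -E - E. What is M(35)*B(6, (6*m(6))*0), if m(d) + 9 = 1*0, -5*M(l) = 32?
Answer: 32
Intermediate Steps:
M(l) = -32/5 (M(l) = -1/5*32 = -32/5)
m(d) = -9 (m(d) = -9 + 1*0 = -9 + 0 = -9)
B(U, E) = -5 - 2*E (B(U, E) = -5 + (-E - E) = -5 - 2*E)
M(35)*B(6, (6*m(6))*0) = -32*(-5 - 2*6*(-9)*0)/5 = -32*(-5 - (-108)*0)/5 = -32*(-5 - 2*0)/5 = -32*(-5 + 0)/5 = -32/5*(-5) = 32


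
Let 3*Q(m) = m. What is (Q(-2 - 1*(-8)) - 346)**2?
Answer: 118336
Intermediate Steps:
Q(m) = m/3
(Q(-2 - 1*(-8)) - 346)**2 = ((-2 - 1*(-8))/3 - 346)**2 = ((-2 + 8)/3 - 346)**2 = ((1/3)*6 - 346)**2 = (2 - 346)**2 = (-344)**2 = 118336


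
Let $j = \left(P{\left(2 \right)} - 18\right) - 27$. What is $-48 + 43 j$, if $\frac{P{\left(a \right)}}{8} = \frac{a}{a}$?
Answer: $-1639$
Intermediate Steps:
$P{\left(a \right)} = 8$ ($P{\left(a \right)} = 8 \frac{a}{a} = 8 \cdot 1 = 8$)
$j = -37$ ($j = \left(8 - 18\right) - 27 = -10 - 27 = -37$)
$-48 + 43 j = -48 + 43 \left(-37\right) = -48 - 1591 = -1639$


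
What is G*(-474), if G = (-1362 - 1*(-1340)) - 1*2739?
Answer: 1308714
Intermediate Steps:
G = -2761 (G = (-1362 + 1340) - 2739 = -22 - 2739 = -2761)
G*(-474) = -2761*(-474) = 1308714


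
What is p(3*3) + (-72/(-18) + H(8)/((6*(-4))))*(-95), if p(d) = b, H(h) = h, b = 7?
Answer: -1024/3 ≈ -341.33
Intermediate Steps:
p(d) = 7
p(3*3) + (-72/(-18) + H(8)/((6*(-4))))*(-95) = 7 + (-72/(-18) + 8/((6*(-4))))*(-95) = 7 + (-72*(-1/18) + 8/(-24))*(-95) = 7 + (4 + 8*(-1/24))*(-95) = 7 + (4 - ⅓)*(-95) = 7 + (11/3)*(-95) = 7 - 1045/3 = -1024/3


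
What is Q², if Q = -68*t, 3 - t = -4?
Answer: 226576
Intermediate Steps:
t = 7 (t = 3 - 1*(-4) = 3 + 4 = 7)
Q = -476 (Q = -68*7 = -476)
Q² = (-476)² = 226576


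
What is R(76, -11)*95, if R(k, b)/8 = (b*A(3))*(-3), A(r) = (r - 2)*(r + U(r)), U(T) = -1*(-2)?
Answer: 125400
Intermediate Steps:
U(T) = 2
A(r) = (-2 + r)*(2 + r) (A(r) = (r - 2)*(r + 2) = (-2 + r)*(2 + r))
R(k, b) = -120*b (R(k, b) = 8*((b*(-4 + 3²))*(-3)) = 8*((b*(-4 + 9))*(-3)) = 8*((b*5)*(-3)) = 8*((5*b)*(-3)) = 8*(-15*b) = -120*b)
R(76, -11)*95 = -120*(-11)*95 = 1320*95 = 125400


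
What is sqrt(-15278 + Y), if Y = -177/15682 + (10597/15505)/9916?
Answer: I*sqrt(5550937254775567706321671135)/602767387390 ≈ 123.6*I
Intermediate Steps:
Y = -13523569753/1205534774780 (Y = -177*1/15682 + (10597*(1/15505))*(1/9916) = -177/15682 + (10597/15505)*(1/9916) = -177/15682 + 10597/153747580 = -13523569753/1205534774780 ≈ -0.011218)
sqrt(-15278 + Y) = sqrt(-15278 - 13523569753/1205534774780) = sqrt(-18418173812658593/1205534774780) = I*sqrt(5550937254775567706321671135)/602767387390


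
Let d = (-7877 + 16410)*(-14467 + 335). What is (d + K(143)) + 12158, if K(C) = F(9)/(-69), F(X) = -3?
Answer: -2773252553/23 ≈ -1.2058e+8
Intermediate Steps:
K(C) = 1/23 (K(C) = -3/(-69) = -3*(-1/69) = 1/23)
d = -120588356 (d = 8533*(-14132) = -120588356)
(d + K(143)) + 12158 = (-120588356 + 1/23) + 12158 = -2773532187/23 + 12158 = -2773252553/23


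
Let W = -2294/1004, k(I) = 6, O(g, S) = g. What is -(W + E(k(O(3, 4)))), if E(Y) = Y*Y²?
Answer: -107285/502 ≈ -213.72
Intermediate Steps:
E(Y) = Y³
W = -1147/502 (W = -2294*1/1004 = -1147/502 ≈ -2.2849)
-(W + E(k(O(3, 4)))) = -(-1147/502 + 6³) = -(-1147/502 + 216) = -1*107285/502 = -107285/502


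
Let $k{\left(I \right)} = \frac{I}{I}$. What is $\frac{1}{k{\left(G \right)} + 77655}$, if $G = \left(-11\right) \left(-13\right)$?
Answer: $\frac{1}{77656} \approx 1.2877 \cdot 10^{-5}$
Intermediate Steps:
$G = 143$
$k{\left(I \right)} = 1$
$\frac{1}{k{\left(G \right)} + 77655} = \frac{1}{1 + 77655} = \frac{1}{77656}$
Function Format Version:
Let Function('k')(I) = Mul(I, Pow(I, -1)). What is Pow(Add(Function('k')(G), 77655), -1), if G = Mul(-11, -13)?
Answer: Rational(1, 77656) ≈ 1.2877e-5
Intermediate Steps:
G = 143
Function('k')(I) = 1
Pow(Add(Function('k')(G), 77655), -1) = Pow(Add(1, 77655), -1) = Pow(77656, -1) = Rational(1, 77656)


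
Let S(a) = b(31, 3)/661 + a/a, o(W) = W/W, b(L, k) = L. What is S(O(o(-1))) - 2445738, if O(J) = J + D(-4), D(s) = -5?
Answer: -1616632126/661 ≈ -2.4457e+6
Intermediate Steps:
o(W) = 1
O(J) = -5 + J (O(J) = J - 5 = -5 + J)
S(a) = 692/661 (S(a) = 31/661 + a/a = 31*(1/661) + 1 = 31/661 + 1 = 692/661)
S(O(o(-1))) - 2445738 = 692/661 - 2445738 = -1616632126/661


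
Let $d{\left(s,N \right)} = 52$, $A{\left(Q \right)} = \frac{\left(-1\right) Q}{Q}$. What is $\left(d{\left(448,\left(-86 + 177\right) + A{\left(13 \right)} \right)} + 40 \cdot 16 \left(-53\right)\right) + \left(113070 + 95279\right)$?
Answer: $174481$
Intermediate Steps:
$A{\left(Q \right)} = -1$
$\left(d{\left(448,\left(-86 + 177\right) + A{\left(13 \right)} \right)} + 40 \cdot 16 \left(-53\right)\right) + \left(113070 + 95279\right) = \left(52 + 40 \cdot 16 \left(-53\right)\right) + \left(113070 + 95279\right) = \left(52 + 640 \left(-53\right)\right) + 208349 = \left(52 - 33920\right) + 208349 = -33868 + 208349 = 174481$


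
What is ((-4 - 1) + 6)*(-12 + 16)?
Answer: 4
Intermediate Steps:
((-4 - 1) + 6)*(-12 + 16) = (-5 + 6)*4 = 1*4 = 4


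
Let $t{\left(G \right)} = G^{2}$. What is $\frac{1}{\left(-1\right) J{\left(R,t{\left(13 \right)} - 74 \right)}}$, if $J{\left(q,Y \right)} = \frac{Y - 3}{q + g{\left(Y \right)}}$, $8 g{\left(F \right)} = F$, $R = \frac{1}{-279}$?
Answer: $- \frac{26497}{205344} \approx -0.12904$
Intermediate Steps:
$R = - \frac{1}{279} \approx -0.0035842$
$g{\left(F \right)} = \frac{F}{8}$
$J{\left(q,Y \right)} = \frac{-3 + Y}{q + \frac{Y}{8}}$ ($J{\left(q,Y \right)} = \frac{Y - 3}{q + \frac{Y}{8}} = \frac{-3 + Y}{q + \frac{Y}{8}}$)
$\frac{1}{\left(-1\right) J{\left(R,t{\left(13 \right)} - 74 \right)}} = \frac{1}{\left(-1\right) \frac{8 \left(-3 + \left(13^{2} - 74\right)\right)}{\left(13^{2} - 74\right) + 8 \left(- \frac{1}{279}\right)}} = \frac{1}{\left(-1\right) \frac{8 \left(-3 + \left(169 - 74\right)\right)}{\left(169 - 74\right) - \frac{8}{279}}} = \frac{1}{\left(-1\right) \frac{8 \left(-3 + 95\right)}{95 - \frac{8}{279}}} = \frac{1}{\left(-1\right) 8 \frac{1}{\frac{26497}{279}} \cdot 92} = \frac{1}{\left(-1\right) 8 \cdot \frac{279}{26497} \cdot 92} = \frac{1}{\left(-1\right) \frac{205344}{26497}} = \frac{1}{- \frac{205344}{26497}} = - \frac{26497}{205344}$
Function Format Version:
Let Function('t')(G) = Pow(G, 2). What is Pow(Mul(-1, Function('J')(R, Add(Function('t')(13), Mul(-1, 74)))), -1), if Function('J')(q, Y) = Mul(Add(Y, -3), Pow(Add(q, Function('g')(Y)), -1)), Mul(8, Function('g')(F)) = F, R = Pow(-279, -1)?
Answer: Rational(-26497, 205344) ≈ -0.12904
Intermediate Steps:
R = Rational(-1, 279) ≈ -0.0035842
Function('g')(F) = Mul(Rational(1, 8), F)
Function('J')(q, Y) = Mul(Pow(Add(q, Mul(Rational(1, 8), Y)), -1), Add(-3, Y)) (Function('J')(q, Y) = Mul(Add(Y, -3), Pow(Add(q, Mul(Rational(1, 8), Y)), -1)) = Mul(Add(-3, Y), Pow(Add(q, Mul(Rational(1, 8), Y)), -1)) = Mul(Pow(Add(q, Mul(Rational(1, 8), Y)), -1), Add(-3, Y)))
Pow(Mul(-1, Function('J')(R, Add(Function('t')(13), Mul(-1, 74)))), -1) = Pow(Mul(-1, Mul(8, Pow(Add(Add(Pow(13, 2), Mul(-1, 74)), Mul(8, Rational(-1, 279))), -1), Add(-3, Add(Pow(13, 2), Mul(-1, 74))))), -1) = Pow(Mul(-1, Mul(8, Pow(Add(Add(169, -74), Rational(-8, 279)), -1), Add(-3, Add(169, -74)))), -1) = Pow(Mul(-1, Mul(8, Pow(Add(95, Rational(-8, 279)), -1), Add(-3, 95))), -1) = Pow(Mul(-1, Mul(8, Pow(Rational(26497, 279), -1), 92)), -1) = Pow(Mul(-1, Mul(8, Rational(279, 26497), 92)), -1) = Pow(Mul(-1, Rational(205344, 26497)), -1) = Pow(Rational(-205344, 26497), -1) = Rational(-26497, 205344)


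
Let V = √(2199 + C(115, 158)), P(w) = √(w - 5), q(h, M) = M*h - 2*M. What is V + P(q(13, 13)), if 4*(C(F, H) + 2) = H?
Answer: √138 + 3*√994/2 ≈ 59.039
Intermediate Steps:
C(F, H) = -2 + H/4
q(h, M) = -2*M + M*h
P(w) = √(-5 + w)
V = 3*√994/2 (V = √(2199 + (-2 + (¼)*158)) = √(2199 + (-2 + 79/2)) = √(2199 + 75/2) = √(4473/2) = 3*√994/2 ≈ 47.292)
V + P(q(13, 13)) = 3*√994/2 + √(-5 + 13*(-2 + 13)) = 3*√994/2 + √(-5 + 13*11) = 3*√994/2 + √(-5 + 143) = 3*√994/2 + √138 = √138 + 3*√994/2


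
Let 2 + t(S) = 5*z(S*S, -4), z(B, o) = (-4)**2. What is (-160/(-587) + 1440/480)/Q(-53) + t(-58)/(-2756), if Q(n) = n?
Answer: -5603/62222 ≈ -0.090049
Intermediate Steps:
z(B, o) = 16
t(S) = 78 (t(S) = -2 + 5*16 = -2 + 80 = 78)
(-160/(-587) + 1440/480)/Q(-53) + t(-58)/(-2756) = (-160/(-587) + 1440/480)/(-53) + 78/(-2756) = (-160*(-1/587) + 1440*(1/480))*(-1/53) + 78*(-1/2756) = (160/587 + 3)*(-1/53) - 3/106 = (1921/587)*(-1/53) - 3/106 = -1921/31111 - 3/106 = -5603/62222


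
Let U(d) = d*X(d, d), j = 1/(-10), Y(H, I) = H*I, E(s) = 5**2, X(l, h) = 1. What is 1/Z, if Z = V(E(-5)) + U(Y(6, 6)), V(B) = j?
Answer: 10/359 ≈ 0.027855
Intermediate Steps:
E(s) = 25
j = -1/10 ≈ -0.10000
V(B) = -1/10
U(d) = d (U(d) = d*1 = d)
Z = 359/10 (Z = -1/10 + 6*6 = -1/10 + 36 = 359/10 ≈ 35.900)
1/Z = 1/(359/10) = 10/359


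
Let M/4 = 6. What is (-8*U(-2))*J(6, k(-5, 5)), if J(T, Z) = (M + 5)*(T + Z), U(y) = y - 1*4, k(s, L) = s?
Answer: 1392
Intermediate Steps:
U(y) = -4 + y (U(y) = y - 4 = -4 + y)
M = 24 (M = 4*6 = 24)
J(T, Z) = 29*T + 29*Z (J(T, Z) = (24 + 5)*(T + Z) = 29*(T + Z) = 29*T + 29*Z)
(-8*U(-2))*J(6, k(-5, 5)) = (-8*(-4 - 2))*(29*6 + 29*(-5)) = (-8*(-6))*(174 - 145) = 48*29 = 1392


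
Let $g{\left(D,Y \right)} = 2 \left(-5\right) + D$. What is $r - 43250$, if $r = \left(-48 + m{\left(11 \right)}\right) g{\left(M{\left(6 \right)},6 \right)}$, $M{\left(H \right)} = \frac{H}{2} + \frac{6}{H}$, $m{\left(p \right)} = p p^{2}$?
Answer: $-50948$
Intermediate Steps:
$m{\left(p \right)} = p^{3}$
$M{\left(H \right)} = \frac{H}{2} + \frac{6}{H}$ ($M{\left(H \right)} = H \frac{1}{2} + \frac{6}{H} = \frac{H}{2} + \frac{6}{H}$)
$g{\left(D,Y \right)} = -10 + D$
$r = -7698$ ($r = \left(-48 + 11^{3}\right) \left(-10 + \left(\frac{1}{2} \cdot 6 + \frac{6}{6}\right)\right) = \left(-48 + 1331\right) \left(-10 + \left(3 + 6 \cdot \frac{1}{6}\right)\right) = 1283 \left(-10 + \left(3 + 1\right)\right) = 1283 \left(-10 + 4\right) = 1283 \left(-6\right) = -7698$)
$r - 43250 = -7698 - 43250 = -50948$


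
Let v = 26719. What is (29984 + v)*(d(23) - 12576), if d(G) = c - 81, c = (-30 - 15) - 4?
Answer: -720468318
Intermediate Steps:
c = -49 (c = -45 - 4 = -49)
d(G) = -130 (d(G) = -49 - 81 = -130)
(29984 + v)*(d(23) - 12576) = (29984 + 26719)*(-130 - 12576) = 56703*(-12706) = -720468318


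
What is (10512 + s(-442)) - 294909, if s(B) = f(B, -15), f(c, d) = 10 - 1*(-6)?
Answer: -284381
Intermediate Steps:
f(c, d) = 16 (f(c, d) = 10 + 6 = 16)
s(B) = 16
(10512 + s(-442)) - 294909 = (10512 + 16) - 294909 = 10528 - 294909 = -284381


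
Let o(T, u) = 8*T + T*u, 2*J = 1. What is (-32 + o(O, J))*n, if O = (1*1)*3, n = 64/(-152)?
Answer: 52/19 ≈ 2.7368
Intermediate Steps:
J = 1/2 (J = (1/2)*1 = 1/2 ≈ 0.50000)
n = -8/19 (n = 64*(-1/152) = -8/19 ≈ -0.42105)
O = 3 (O = 1*3 = 3)
(-32 + o(O, J))*n = (-32 + 3*(8 + 1/2))*(-8/19) = (-32 + 3*(17/2))*(-8/19) = (-32 + 51/2)*(-8/19) = -13/2*(-8/19) = 52/19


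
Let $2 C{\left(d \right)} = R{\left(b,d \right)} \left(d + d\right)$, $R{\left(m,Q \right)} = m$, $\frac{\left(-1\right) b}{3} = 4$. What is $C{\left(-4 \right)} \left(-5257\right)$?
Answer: $-252336$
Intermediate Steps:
$b = -12$ ($b = \left(-3\right) 4 = -12$)
$C{\left(d \right)} = - 12 d$ ($C{\left(d \right)} = \frac{\left(-12\right) \left(d + d\right)}{2} = \frac{\left(-12\right) 2 d}{2} = \frac{\left(-24\right) d}{2} = - 12 d$)
$C{\left(-4 \right)} \left(-5257\right) = \left(-12\right) \left(-4\right) \left(-5257\right) = 48 \left(-5257\right) = -252336$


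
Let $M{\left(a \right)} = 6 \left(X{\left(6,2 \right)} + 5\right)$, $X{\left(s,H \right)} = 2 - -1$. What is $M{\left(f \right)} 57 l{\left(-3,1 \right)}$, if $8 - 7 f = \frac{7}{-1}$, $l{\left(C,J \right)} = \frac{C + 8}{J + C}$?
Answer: $-6840$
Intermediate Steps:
$X{\left(s,H \right)} = 3$ ($X{\left(s,H \right)} = 2 + 1 = 3$)
$l{\left(C,J \right)} = \frac{8 + C}{C + J}$
$f = \frac{15}{7}$ ($f = \frac{8}{7} - \frac{7 \frac{1}{-1}}{7} = \frac{8}{7} - \frac{7 \left(-1\right)}{7} = \frac{8}{7} - -1 = \frac{8}{7} + 1 = \frac{15}{7} \approx 2.1429$)
$M{\left(a \right)} = 48$ ($M{\left(a \right)} = 6 \left(3 + 5\right) = 6 \cdot 8 = 48$)
$M{\left(f \right)} 57 l{\left(-3,1 \right)} = 48 \cdot 57 \frac{8 - 3}{-3 + 1} = 2736 \frac{1}{-2} \cdot 5 = 2736 \left(\left(- \frac{1}{2}\right) 5\right) = 2736 \left(- \frac{5}{2}\right) = -6840$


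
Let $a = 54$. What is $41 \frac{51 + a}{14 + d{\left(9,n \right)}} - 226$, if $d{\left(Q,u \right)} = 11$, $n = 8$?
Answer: $- \frac{269}{5} \approx -53.8$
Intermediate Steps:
$41 \frac{51 + a}{14 + d{\left(9,n \right)}} - 226 = 41 \frac{51 + 54}{14 + 11} - 226 = 41 \cdot \frac{105}{25} - 226 = 41 \cdot 105 \cdot \frac{1}{25} - 226 = 41 \cdot \frac{21}{5} - 226 = \frac{861}{5} - 226 = - \frac{269}{5}$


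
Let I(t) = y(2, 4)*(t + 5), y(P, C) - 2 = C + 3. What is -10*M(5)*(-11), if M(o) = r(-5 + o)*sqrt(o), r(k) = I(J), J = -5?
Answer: 0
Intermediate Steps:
y(P, C) = 5 + C (y(P, C) = 2 + (C + 3) = 2 + (3 + C) = 5 + C)
I(t) = 45 + 9*t (I(t) = (5 + 4)*(t + 5) = 9*(5 + t) = 45 + 9*t)
r(k) = 0 (r(k) = 45 + 9*(-5) = 45 - 45 = 0)
M(o) = 0 (M(o) = 0*sqrt(o) = 0)
-10*M(5)*(-11) = -10*0*(-11) = 0*(-11) = 0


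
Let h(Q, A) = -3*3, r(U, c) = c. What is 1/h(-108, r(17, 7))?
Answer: -⅑ ≈ -0.11111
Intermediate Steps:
h(Q, A) = -9
1/h(-108, r(17, 7)) = 1/(-9) = -⅑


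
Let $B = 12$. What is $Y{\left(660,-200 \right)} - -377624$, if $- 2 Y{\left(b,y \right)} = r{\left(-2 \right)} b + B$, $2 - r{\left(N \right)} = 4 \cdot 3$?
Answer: $380918$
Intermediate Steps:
$r{\left(N \right)} = -10$ ($r{\left(N \right)} = 2 - 4 \cdot 3 = 2 - 12 = -10$)
$Y{\left(b,y \right)} = -6 + 5 b$ ($Y{\left(b,y \right)} = - \frac{- 10 b + 12}{2} = - \frac{12 - 10 b}{2} = -6 + 5 b$)
$Y{\left(660,-200 \right)} - -377624 = \left(-6 + 5 \cdot 660\right) - -377624 = \left(-6 + 3300\right) + 377624 = 3294 + 377624 = 380918$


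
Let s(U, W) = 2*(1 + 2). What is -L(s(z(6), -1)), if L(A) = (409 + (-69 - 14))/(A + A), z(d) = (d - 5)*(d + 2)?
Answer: -163/6 ≈ -27.167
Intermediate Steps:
z(d) = (-5 + d)*(2 + d)
s(U, W) = 6 (s(U, W) = 2*3 = 6)
L(A) = 163/A (L(A) = (409 - 83)/((2*A)) = 326*(1/(2*A)) = 163/A)
-L(s(z(6), -1)) = -163/6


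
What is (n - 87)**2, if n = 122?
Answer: 1225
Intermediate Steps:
(n - 87)**2 = (122 - 87)**2 = 35**2 = 1225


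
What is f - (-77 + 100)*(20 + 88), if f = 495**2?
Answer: 242541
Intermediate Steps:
f = 245025
f - (-77 + 100)*(20 + 88) = 245025 - (-77 + 100)*(20 + 88) = 245025 - 23*108 = 245025 - 1*2484 = 245025 - 2484 = 242541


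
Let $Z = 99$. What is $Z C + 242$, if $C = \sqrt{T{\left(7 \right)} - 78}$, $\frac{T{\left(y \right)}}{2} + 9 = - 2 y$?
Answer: $242 + 198 i \sqrt{31} \approx 242.0 + 1102.4 i$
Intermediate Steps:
$T{\left(y \right)} = -18 - 4 y$ ($T{\left(y \right)} = -18 + 2 \left(- 2 y\right) = -18 - 4 y$)
$C = 2 i \sqrt{31}$ ($C = \sqrt{\left(-18 - 28\right) - 78} = \sqrt{-46 - 78} = \sqrt{-124} = 2 i \sqrt{31} \approx 11.136 i$)
$Z C + 242 = 99 \cdot 2 i \sqrt{31} + 242 = 198 i \sqrt{31} + 242 = 242 + 198 i \sqrt{31}$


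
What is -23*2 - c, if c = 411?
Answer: -457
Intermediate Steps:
-23*2 - c = -23*2 - 1*411 = -46 - 411 = -457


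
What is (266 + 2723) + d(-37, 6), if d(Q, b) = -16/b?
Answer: 8959/3 ≈ 2986.3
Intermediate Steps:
(266 + 2723) + d(-37, 6) = (266 + 2723) - 16/6 = 2989 - 16*⅙ = 2989 - 8/3 = 8959/3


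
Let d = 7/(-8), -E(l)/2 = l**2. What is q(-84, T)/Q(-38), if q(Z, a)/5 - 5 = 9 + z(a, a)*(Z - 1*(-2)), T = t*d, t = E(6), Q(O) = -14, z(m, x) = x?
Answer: 1840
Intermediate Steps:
E(l) = -2*l**2
t = -72 (t = -2*6**2 = -2*36 = -72)
d = -7/8 (d = 7*(-1/8) = -7/8 ≈ -0.87500)
T = 63 (T = -72*(-7/8) = 63)
q(Z, a) = 70 + 5*a*(2 + Z) (q(Z, a) = 25 + 5*(9 + a*(Z - 1*(-2))) = 25 + 5*(9 + a*(Z + 2)) = 25 + 5*(9 + a*(2 + Z)) = 25 + (45 + 5*a*(2 + Z)) = 70 + 5*a*(2 + Z))
q(-84, T)/Q(-38) = (70 + 10*63 + 5*(-84)*63)/(-14) = (70 + 630 - 26460)*(-1/14) = -25760*(-1/14) = 1840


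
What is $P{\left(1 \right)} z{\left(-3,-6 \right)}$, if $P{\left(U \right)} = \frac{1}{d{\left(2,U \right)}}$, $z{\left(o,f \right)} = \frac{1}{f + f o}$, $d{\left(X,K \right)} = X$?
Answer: $\frac{1}{24} \approx 0.041667$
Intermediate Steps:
$P{\left(U \right)} = \frac{1}{2}$
$P{\left(1 \right)} z{\left(-3,-6 \right)} = \frac{\frac{1}{-6} \frac{1}{1 - 3}}{2} = \frac{\left(- \frac{1}{6}\right) \frac{1}{-2}}{2} = \frac{\left(- \frac{1}{6}\right) \left(- \frac{1}{2}\right)}{2} = \frac{1}{2} \cdot \frac{1}{12} = \frac{1}{24}$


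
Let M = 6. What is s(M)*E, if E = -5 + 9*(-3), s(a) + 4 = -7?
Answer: 352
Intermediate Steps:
s(a) = -11 (s(a) = -4 - 7 = -11)
E = -32 (E = -5 - 27 = -32)
s(M)*E = -11*(-32) = 352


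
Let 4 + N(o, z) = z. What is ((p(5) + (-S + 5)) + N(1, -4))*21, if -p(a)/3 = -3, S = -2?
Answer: 168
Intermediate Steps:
N(o, z) = -4 + z
p(a) = 9 (p(a) = -3*(-3) = 9)
((p(5) + (-S + 5)) + N(1, -4))*21 = ((9 + (-1*(-2) + 5)) + (-4 - 4))*21 = ((9 + (2 + 5)) - 8)*21 = ((9 + 7) - 8)*21 = (16 - 8)*21 = 8*21 = 168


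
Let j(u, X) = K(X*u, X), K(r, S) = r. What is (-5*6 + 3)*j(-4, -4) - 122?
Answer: -554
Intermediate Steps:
j(u, X) = X*u
(-5*6 + 3)*j(-4, -4) - 122 = (-5*6 + 3)*(-4*(-4)) - 122 = (-30 + 3)*16 - 122 = -27*16 - 122 = -432 - 122 = -554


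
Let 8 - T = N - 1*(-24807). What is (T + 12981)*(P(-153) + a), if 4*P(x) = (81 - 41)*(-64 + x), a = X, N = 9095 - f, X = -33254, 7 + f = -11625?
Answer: 1152874080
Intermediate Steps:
f = -11632 (f = -7 - 11625 = -11632)
N = 20727 (N = 9095 - 1*(-11632) = 9095 + 11632 = 20727)
a = -33254
P(x) = -640 + 10*x (P(x) = ((81 - 41)*(-64 + x))/4 = (40*(-64 + x))/4 = (-2560 + 40*x)/4 = -640 + 10*x)
T = -45526 (T = 8 - (20727 - 1*(-24807)) = 8 - (20727 + 24807) = 8 - 1*45534 = 8 - 45534 = -45526)
(T + 12981)*(P(-153) + a) = (-45526 + 12981)*((-640 + 10*(-153)) - 33254) = -32545*((-640 - 1530) - 33254) = -32545*(-2170 - 33254) = -32545*(-35424) = 1152874080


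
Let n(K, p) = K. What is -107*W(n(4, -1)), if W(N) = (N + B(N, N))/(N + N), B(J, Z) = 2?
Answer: -321/4 ≈ -80.250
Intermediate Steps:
W(N) = (2 + N)/(2*N) (W(N) = (N + 2)/(N + N) = (2 + N)/((2*N)) = (2 + N)*(1/(2*N)) = (2 + N)/(2*N))
-107*W(n(4, -1)) = -107*(2 + 4)/(2*4) = -107*6/(2*4) = -107*¾ = -321/4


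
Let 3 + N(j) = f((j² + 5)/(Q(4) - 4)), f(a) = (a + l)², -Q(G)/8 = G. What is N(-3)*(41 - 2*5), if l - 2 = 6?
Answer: 551707/324 ≈ 1702.8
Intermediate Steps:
l = 8 (l = 2 + 6 = 8)
Q(G) = -8*G
f(a) = (8 + a)² (f(a) = (a + 8)² = (8 + a)²)
N(j) = -3 + (283/36 - j²/36)² (N(j) = -3 + (8 + (j² + 5)/(-8*4 - 4))² = -3 + (8 + (5 + j²)/(-32 - 4))² = -3 + (8 + (5 + j²)/(-36))² = -3 + (8 + (5 + j²)*(-1/36))² = -3 + (8 + (-5/36 - j²/36))² = -3 + (283/36 - j²/36)²)
N(-3)*(41 - 2*5) = (-3 + (-283 + (-3)²)²/1296)*(41 - 2*5) = (-3 + (-283 + 9)²/1296)*(41 - 10) = (-3 + (1/1296)*(-274)²)*31 = (-3 + (1/1296)*75076)*31 = (-3 + 18769/324)*31 = (17797/324)*31 = 551707/324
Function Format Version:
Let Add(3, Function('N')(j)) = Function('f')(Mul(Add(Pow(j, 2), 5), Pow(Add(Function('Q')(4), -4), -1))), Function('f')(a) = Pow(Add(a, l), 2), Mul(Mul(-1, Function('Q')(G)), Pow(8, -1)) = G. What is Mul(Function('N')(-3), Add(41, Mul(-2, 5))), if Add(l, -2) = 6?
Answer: Rational(551707, 324) ≈ 1702.8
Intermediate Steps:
l = 8 (l = Add(2, 6) = 8)
Function('Q')(G) = Mul(-8, G)
Function('f')(a) = Pow(Add(8, a), 2) (Function('f')(a) = Pow(Add(a, 8), 2) = Pow(Add(8, a), 2))
Function('N')(j) = Add(-3, Pow(Add(Rational(283, 36), Mul(Rational(-1, 36), Pow(j, 2))), 2)) (Function('N')(j) = Add(-3, Pow(Add(8, Mul(Add(Pow(j, 2), 5), Pow(Add(Mul(-8, 4), -4), -1))), 2)) = Add(-3, Pow(Add(8, Mul(Add(5, Pow(j, 2)), Pow(Add(-32, -4), -1))), 2)) = Add(-3, Pow(Add(8, Mul(Add(5, Pow(j, 2)), Pow(-36, -1))), 2)) = Add(-3, Pow(Add(8, Mul(Add(5, Pow(j, 2)), Rational(-1, 36))), 2)) = Add(-3, Pow(Add(8, Add(Rational(-5, 36), Mul(Rational(-1, 36), Pow(j, 2)))), 2)) = Add(-3, Pow(Add(Rational(283, 36), Mul(Rational(-1, 36), Pow(j, 2))), 2)))
Mul(Function('N')(-3), Add(41, Mul(-2, 5))) = Mul(Add(-3, Mul(Rational(1, 1296), Pow(Add(-283, Pow(-3, 2)), 2))), Add(41, Mul(-2, 5))) = Mul(Add(-3, Mul(Rational(1, 1296), Pow(Add(-283, 9), 2))), Add(41, -10)) = Mul(Add(-3, Mul(Rational(1, 1296), Pow(-274, 2))), 31) = Mul(Add(-3, Mul(Rational(1, 1296), 75076)), 31) = Mul(Add(-3, Rational(18769, 324)), 31) = Mul(Rational(17797, 324), 31) = Rational(551707, 324)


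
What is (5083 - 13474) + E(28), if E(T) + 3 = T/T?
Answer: -8393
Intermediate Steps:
E(T) = -2 (E(T) = -3 + T/T = -3 + 1 = -2)
(5083 - 13474) + E(28) = (5083 - 13474) - 2 = -8391 - 2 = -8393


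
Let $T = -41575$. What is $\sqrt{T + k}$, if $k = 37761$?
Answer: $i \sqrt{3814} \approx 61.758 i$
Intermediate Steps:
$\sqrt{T + k} = \sqrt{-41575 + 37761} = \sqrt{-3814} = i \sqrt{3814}$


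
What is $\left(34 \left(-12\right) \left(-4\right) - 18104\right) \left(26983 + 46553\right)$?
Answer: $-1211284992$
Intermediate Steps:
$\left(34 \left(-12\right) \left(-4\right) - 18104\right) \left(26983 + 46553\right) = \left(\left(-408\right) \left(-4\right) + \left(516 - 18620\right)\right) 73536 = \left(1632 - 18104\right) 73536 = \left(-16472\right) 73536 = -1211284992$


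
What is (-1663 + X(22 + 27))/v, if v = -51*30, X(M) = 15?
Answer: 824/765 ≈ 1.0771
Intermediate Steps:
v = -1530
(-1663 + X(22 + 27))/v = (-1663 + 15)/(-1530) = -1648*(-1/1530) = 824/765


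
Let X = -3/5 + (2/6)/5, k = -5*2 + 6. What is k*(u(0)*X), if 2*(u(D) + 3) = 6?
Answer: 0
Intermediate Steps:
u(D) = 0 (u(D) = -3 + (½)*6 = -3 + 3 = 0)
k = -4 (k = -10 + 6 = -4)
X = -8/15 (X = -3*⅕ + (2*(⅙))*(⅕) = -⅗ + (⅓)*(⅕) = -⅗ + 1/15 = -8/15 ≈ -0.53333)
k*(u(0)*X) = -0*(-8)/15 = -4*0 = 0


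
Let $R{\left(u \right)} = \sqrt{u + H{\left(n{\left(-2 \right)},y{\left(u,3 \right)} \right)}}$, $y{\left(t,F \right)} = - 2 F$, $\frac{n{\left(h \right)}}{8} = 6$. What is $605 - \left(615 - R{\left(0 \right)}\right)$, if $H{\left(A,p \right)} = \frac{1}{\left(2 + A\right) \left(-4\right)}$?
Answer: $-10 + \frac{i \sqrt{2}}{20} \approx -10.0 + 0.070711 i$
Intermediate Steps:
$n{\left(h \right)} = 48$ ($n{\left(h \right)} = 8 \cdot 6 = 48$)
$H{\left(A,p \right)} = - \frac{1}{4 \left(2 + A\right)}$ ($H{\left(A,p \right)} = \frac{1}{2 + A} \left(- \frac{1}{4}\right) = - \frac{1}{4 \left(2 + A\right)}$)
$R{\left(u \right)} = \sqrt{- \frac{1}{200} + u}$ ($R{\left(u \right)} = \sqrt{u - \frac{1}{8 + 4 \cdot 48}} = \sqrt{u - \frac{1}{8 + 192}} = \sqrt{u - \frac{1}{200}} = \sqrt{- \frac{1}{200} + u}$)
$605 - \left(615 - R{\left(0 \right)}\right) = 605 - \left(615 - \frac{\sqrt{-2 + 400 \cdot 0}}{20}\right) = 605 - \left(615 - \frac{\sqrt{-2 + 0}}{20}\right) = 605 - \left(615 - \frac{\sqrt{-2}}{20}\right) = 605 - \left(615 - \frac{i \sqrt{2}}{20}\right) = -10 + \frac{i \sqrt{2}}{20}$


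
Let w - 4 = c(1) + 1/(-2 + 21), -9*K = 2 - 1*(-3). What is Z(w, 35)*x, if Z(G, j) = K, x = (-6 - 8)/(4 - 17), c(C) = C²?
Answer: -70/117 ≈ -0.59829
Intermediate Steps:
x = 14/13 (x = -14/(-13) = -14*(-1/13) = 14/13 ≈ 1.0769)
K = -5/9 (K = -(2 - 1*(-3))/9 = -(2 + 3)/9 = -⅑*5 = -5/9 ≈ -0.55556)
w = 96/19 (w = 4 + (1² + 1/(-2 + 21)) = 4 + (1 + 1/19) = 4 + 20/19 = 96/19 ≈ 5.0526)
Z(G, j) = -5/9
Z(w, 35)*x = -5/9*14/13 = -70/117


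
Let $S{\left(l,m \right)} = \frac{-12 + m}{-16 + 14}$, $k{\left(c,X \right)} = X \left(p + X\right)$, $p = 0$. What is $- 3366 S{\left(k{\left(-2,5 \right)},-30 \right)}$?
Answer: $-70686$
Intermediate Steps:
$k{\left(c,X \right)} = X^{2}$ ($k{\left(c,X \right)} = X \left(0 + X\right) = X X = X^{2}$)
$S{\left(l,m \right)} = 6 - \frac{m}{2}$ ($S{\left(l,m \right)} = \frac{-12 + m}{-2} = \left(-12 + m\right) \left(- \frac{1}{2}\right) = 6 - \frac{m}{2}$)
$- 3366 S{\left(k{\left(-2,5 \right)},-30 \right)} = - 3366 \left(6 - -15\right) = - 3366 \left(6 + 15\right) = \left(-3366\right) 21 = -70686$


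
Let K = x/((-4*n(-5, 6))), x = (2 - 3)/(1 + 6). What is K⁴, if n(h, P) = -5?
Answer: 1/384160000 ≈ 2.6031e-9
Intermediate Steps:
x = -⅐ (x = -1/7 = -1*⅐ = -⅐ ≈ -0.14286)
K = -1/140 (K = -1/(7*((-4*(-5)))) = -⅐/20 = -⅐*1/20 = -1/140 ≈ -0.0071429)
K⁴ = (-1/140)⁴ = 1/384160000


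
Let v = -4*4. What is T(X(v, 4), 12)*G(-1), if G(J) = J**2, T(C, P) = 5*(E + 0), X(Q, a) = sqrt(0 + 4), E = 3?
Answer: 15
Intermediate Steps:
v = -16
X(Q, a) = 2 (X(Q, a) = sqrt(4) = 2)
T(C, P) = 15 (T(C, P) = 5*(3 + 0) = 5*3 = 15)
T(X(v, 4), 12)*G(-1) = 15*(-1)**2 = 15*1 = 15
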